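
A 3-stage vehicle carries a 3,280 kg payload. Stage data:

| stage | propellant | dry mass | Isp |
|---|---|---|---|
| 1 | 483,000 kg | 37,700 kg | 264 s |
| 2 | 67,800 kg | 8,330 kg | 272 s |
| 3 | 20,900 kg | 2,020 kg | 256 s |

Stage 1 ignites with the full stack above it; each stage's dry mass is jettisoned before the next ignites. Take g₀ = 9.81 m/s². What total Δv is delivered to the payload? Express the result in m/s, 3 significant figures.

Ignition mass of stage 1 = 483,000+37,700 + 67,800+8,330 + 20,900+2,020 + 3,280 = 623,030 kg.
Stage 1: m₀ = 623,030 kg, m_f = 623,030 − 483,000 = 140,030 kg; Δv = 264×9.81×ln(4.449) = 2589.8×1.4927 ≈ 3866 m/s.
Stage 2: m₀ = 102,330 kg, m_f = 102,330 − 67,800 = 34,530 kg; Δv = 272×9.81×ln(2.964) = 2668.3×1.0864 ≈ 2899 m/s.
Stage 3: m₀ = 26,200 kg, m_f = 26,200 − 20,900 = 5,300 kg; Δv = 256×9.81×ln(4.943) = 2511.4×1.5981 ≈ 4013 m/s.
Total Δv = 3866 + 2899 + 4013 = 10778 m/s.

Δv ≈ 10800 m/s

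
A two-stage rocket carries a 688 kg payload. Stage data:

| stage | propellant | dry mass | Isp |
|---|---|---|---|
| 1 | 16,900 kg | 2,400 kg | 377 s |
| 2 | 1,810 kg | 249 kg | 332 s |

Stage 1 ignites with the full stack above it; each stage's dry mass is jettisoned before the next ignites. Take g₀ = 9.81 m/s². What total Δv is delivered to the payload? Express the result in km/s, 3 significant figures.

Ignition mass of stage 1 = 16,900+2,400 + 1,810+249 + 688 = 22,047 kg.
Stage 1: m₀ = 22,047 kg, m_f = 22,047 − 16,900 = 5,147 kg; Δv = 377×9.81×ln(4.283) = 3698.4×1.4548 ≈ 5380 m/s.
Stage 2: m₀ = 2,747 kg, m_f = 2,747 − 1,810 = 937 kg; Δv = 332×9.81×ln(2.932) = 3256.9×1.0756 ≈ 3503 m/s.
Total Δv = 5380 + 3503 = 8883 m/s.

Δv ≈ 8.88 km/s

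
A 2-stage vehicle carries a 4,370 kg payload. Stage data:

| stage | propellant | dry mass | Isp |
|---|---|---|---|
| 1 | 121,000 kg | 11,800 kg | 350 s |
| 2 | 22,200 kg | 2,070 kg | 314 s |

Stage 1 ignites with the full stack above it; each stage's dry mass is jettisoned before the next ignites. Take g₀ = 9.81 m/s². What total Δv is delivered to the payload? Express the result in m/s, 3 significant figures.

Δv ≈ 9350 m/s

Ignition mass of stage 1 = 121,000+11,800 + 22,200+2,070 + 4,370 = 161,440 kg.
Stage 1: m₀ = 161,440 kg, m_f = 161,440 − 121,000 = 40,440 kg; Δv = 350×9.81×ln(3.992) = 3433.5×1.3843 ≈ 4753 m/s.
Stage 2: m₀ = 28,640 kg, m_f = 28,640 − 22,200 = 6,440 kg; Δv = 314×9.81×ln(4.447) = 3080.3×1.4923 ≈ 4597 m/s.
Total Δv = 4753 + 4597 = 9350 m/s.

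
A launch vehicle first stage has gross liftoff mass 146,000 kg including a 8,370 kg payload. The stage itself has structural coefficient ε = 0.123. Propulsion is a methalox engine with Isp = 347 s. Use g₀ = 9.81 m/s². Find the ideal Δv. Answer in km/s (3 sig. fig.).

Δv ≈ 5.97 km/s

Stage wet mass = m₀ − payload = 146,000 − 8,370 = 137,630 kg.
Stage dry mass = ε × stage wet mass = 0.123 × 137,630 = 16,928.5 kg.
Burnout mass m_f = stage dry + payload = 16,928.5 + 8,370 = 25,298.5 kg.
v_e = Isp · g₀ = 347 × 9.81 = 3404.1 m/s.
Δv = v_e · ln(146,000/25,298.5) = 3404.1 × ln(5.771) = 3404.1 × 1.7529 ≈ 5967 m/s.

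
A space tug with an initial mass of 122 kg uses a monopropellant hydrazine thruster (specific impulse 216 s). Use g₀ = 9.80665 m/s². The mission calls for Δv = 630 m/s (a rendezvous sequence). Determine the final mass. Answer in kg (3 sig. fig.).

final mass ≈ 90.6 kg

v_e = Isp · g₀ = 216 × 9.80665 = 2118.2 m/s.
By the Tsiolkovsky rocket equation, m₀/m_f = exp(Δv / v_e) = exp(630 / 2118.2) = exp(0.2974) = 1.3464.
m_f = m₀ / 1.3464 = 122 / 1.3464 = 90.612 kg.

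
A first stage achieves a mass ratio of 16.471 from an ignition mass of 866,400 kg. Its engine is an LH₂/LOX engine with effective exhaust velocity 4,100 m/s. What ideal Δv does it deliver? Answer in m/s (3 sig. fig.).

Δv ≈ 11500 m/s

Δv = v_e · ln(16.471) = 4100.0 × 2.8016 ≈ 11486.6 m/s.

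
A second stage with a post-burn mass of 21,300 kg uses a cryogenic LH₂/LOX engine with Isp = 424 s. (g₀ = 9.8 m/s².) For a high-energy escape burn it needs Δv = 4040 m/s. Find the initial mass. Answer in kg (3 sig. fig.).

initial mass ≈ 56300 kg

v_e = Isp · g₀ = 424 × 9.8 = 4155.2 m/s.
From the ideal rocket equation, m₀/m_f = exp(Δv / v_e) = exp(4040 / 4155.2) = exp(0.9723) = 2.6440.
m₀ = m_f × 2.6440 = 21,300 × 2.6440 = 56,317.2 kg.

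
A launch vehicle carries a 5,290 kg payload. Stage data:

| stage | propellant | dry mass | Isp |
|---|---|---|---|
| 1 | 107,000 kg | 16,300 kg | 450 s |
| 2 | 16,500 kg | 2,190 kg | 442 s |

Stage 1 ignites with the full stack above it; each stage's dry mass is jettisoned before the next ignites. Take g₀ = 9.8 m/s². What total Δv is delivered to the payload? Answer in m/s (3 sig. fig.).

Ignition mass of stage 1 = 107,000+16,300 + 16,500+2,190 + 5,290 = 147,280 kg.
Stage 1: m₀ = 147,280 kg, m_f = 147,280 − 107,000 = 40,280 kg; Δv = 450×9.8×ln(3.656) = 4410.0×1.2965 ≈ 5717 m/s.
Stage 2: m₀ = 23,980 kg, m_f = 23,980 − 16,500 = 7,480 kg; Δv = 442×9.8×ln(3.206) = 4331.6×1.1650 ≈ 5046 m/s.
Total Δv = 5717 + 5046 = 10763 m/s.

Δv ≈ 10800 m/s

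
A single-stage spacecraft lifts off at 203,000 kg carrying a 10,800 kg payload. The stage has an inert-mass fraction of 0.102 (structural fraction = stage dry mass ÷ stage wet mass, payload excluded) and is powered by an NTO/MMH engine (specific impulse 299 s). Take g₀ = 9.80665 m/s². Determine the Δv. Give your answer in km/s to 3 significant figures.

Δv ≈ 5.57 km/s

Stage wet mass = m₀ − payload = 203,000 − 10,800 = 192,200 kg.
Stage dry mass = ε × stage wet mass = 0.102 × 192,200 = 19,604.4 kg.
Burnout mass m_f = stage dry + payload = 19,604.4 + 10,800 = 30,404.4 kg.
v_e = Isp · g₀ = 299 × 9.80665 = 2932.2 m/s.
From the ideal rocket equation, Δv = v_e · ln(203,000/30,404.4) = 2932.2 × ln(6.677) = 2932.2 × 1.8986 ≈ 5567 m/s.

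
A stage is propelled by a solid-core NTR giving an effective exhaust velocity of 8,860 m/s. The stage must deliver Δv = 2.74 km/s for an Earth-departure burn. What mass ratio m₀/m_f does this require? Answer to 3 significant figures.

From the ideal rocket equation, m₀/m_f = exp(Δv / v_e) = exp(2740 / 8860.0) = exp(0.3093) = 1.3624.

mass ratio ≈ 1.36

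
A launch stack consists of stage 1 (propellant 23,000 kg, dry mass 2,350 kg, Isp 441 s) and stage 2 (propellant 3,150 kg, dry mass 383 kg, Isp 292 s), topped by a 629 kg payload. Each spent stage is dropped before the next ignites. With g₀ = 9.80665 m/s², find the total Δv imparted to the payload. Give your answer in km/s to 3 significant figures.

Ignition mass of stage 1 = 23,000+2,350 + 3,150+383 + 629 = 29,512 kg.
Stage 1: m₀ = 29,512 kg, m_f = 29,512 − 23,000 = 6,512 kg; Δv = 441×9.80665×ln(4.532) = 4324.7×1.5112 ≈ 6535 m/s.
Stage 2: m₀ = 4,162 kg, m_f = 4,162 − 3,150 = 1,012 kg; Δv = 292×9.80665×ln(4.113) = 2863.5×1.4141 ≈ 4049 m/s.
Total Δv = 6535 + 4049 = 10584 m/s.

Δv ≈ 10.6 km/s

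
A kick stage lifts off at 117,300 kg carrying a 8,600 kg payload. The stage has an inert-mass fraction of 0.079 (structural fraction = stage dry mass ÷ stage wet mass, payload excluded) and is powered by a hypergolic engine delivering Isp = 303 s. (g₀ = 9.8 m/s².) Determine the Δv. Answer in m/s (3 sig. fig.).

Δv ≈ 5700 m/s

Stage wet mass = m₀ − payload = 117,300 − 8,600 = 108,700 kg.
Stage dry mass = ε × stage wet mass = 0.079 × 108,700 = 8,587.3 kg.
Burnout mass m_f = stage dry + payload = 8,587.3 + 8,600 = 17,187.3 kg.
v_e = Isp · g₀ = 303 × 9.8 = 2969.4 m/s.
Δv = v_e · ln(117,300/17,187.3) = 2969.4 × ln(6.825) = 2969.4 × 1.9206 ≈ 5703 m/s.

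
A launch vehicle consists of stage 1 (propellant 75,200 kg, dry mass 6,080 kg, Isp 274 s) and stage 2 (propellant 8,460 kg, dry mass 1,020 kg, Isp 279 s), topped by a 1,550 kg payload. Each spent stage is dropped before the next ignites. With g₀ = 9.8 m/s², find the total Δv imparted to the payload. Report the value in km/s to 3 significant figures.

Ignition mass of stage 1 = 75,200+6,080 + 8,460+1,020 + 1,550 = 92,310 kg.
Stage 1: m₀ = 92,310 kg, m_f = 92,310 − 75,200 = 17,110 kg; Δv = 274×9.8×ln(5.395) = 2685.2×1.6855 ≈ 4526 m/s.
Stage 2: m₀ = 11,030 kg, m_f = 11,030 − 8,460 = 2,570 kg; Δv = 279×9.8×ln(4.292) = 2734.2×1.4567 ≈ 3983 m/s.
Total Δv = 4526 + 3983 = 8509 m/s.

Δv ≈ 8.51 km/s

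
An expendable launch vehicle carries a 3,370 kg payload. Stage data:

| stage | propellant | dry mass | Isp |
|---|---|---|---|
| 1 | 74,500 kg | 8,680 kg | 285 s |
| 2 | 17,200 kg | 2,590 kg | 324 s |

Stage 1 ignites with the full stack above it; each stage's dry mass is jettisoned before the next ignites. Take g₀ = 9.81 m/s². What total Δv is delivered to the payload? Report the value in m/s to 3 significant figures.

Ignition mass of stage 1 = 74,500+8,680 + 17,200+2,590 + 3,370 = 106,340 kg.
Stage 1: m₀ = 106,340 kg, m_f = 106,340 − 74,500 = 31,840 kg; Δv = 285×9.81×ln(3.34) = 2795.9×1.2059 ≈ 3372 m/s.
Stage 2: m₀ = 23,160 kg, m_f = 23,160 − 17,200 = 5,960 kg; Δv = 324×9.81×ln(3.886) = 3178.4×1.3574 ≈ 4314 m/s.
Total Δv = 3372 + 4314 = 7686 m/s.

Δv ≈ 7690 m/s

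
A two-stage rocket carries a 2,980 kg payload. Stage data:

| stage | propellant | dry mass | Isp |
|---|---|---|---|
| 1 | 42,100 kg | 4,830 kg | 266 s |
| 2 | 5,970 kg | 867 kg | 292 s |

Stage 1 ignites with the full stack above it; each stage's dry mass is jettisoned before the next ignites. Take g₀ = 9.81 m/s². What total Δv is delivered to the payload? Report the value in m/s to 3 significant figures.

Δv ≈ 6220 m/s

Ignition mass of stage 1 = 42,100+4,830 + 5,970+867 + 2,980 = 56,747 kg.
Stage 1: m₀ = 56,747 kg, m_f = 56,747 − 42,100 = 14,647 kg; Δv = 266×9.81×ln(3.874) = 2609.5×1.3544 ≈ 3534 m/s.
Stage 2: m₀ = 9,817 kg, m_f = 9,817 − 5,970 = 3,847 kg; Δv = 292×9.81×ln(2.552) = 2864.5×0.9368 ≈ 2684 m/s.
Total Δv = 3534 + 2684 = 6218 m/s.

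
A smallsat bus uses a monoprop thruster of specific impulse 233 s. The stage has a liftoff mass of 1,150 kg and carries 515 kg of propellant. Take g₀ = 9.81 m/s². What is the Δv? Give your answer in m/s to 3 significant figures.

Δv ≈ 1360 m/s

v_e = Isp · g₀ = 233 × 9.81 = 2285.7 m/s.
m_f = m₀ − m_prop = 1,150 − 515 = 635 kg.
From the ideal rocket equation, Δv = v_e · ln(m₀/m_f) = 2285.7 × ln(1.811) = 2285.7 × 0.5939 ≈ 1357.5 m/s.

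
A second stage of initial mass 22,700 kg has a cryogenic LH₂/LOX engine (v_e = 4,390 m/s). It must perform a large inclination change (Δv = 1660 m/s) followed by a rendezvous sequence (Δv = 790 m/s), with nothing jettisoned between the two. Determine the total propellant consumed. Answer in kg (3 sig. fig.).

After the first burn: m = 22700 × exp(−1660/4390.0) = 22700 × 0.68514 = 15,552.7 kg.
After the second burn: m = 15,552.7 × exp(−790/4390.0) = 15,552.7 × 0.83531 = 12,991.3 kg.
Total propellant = m₀ − m_final = 22700 − 12,991.3 = 9,708.7 kg.

total propellant consumed ≈ 9710 kg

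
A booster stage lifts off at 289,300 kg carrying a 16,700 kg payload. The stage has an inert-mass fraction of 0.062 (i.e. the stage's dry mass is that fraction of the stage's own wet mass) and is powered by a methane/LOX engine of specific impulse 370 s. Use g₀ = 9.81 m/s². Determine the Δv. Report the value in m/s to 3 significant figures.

Stage wet mass = m₀ − payload = 289,300 − 16,700 = 272,600 kg.
Stage dry mass = ε × stage wet mass = 0.062 × 272,600 = 16,901.2 kg.
Burnout mass m_f = stage dry + payload = 16,901.2 + 16,700 = 33,601.2 kg.
v_e = Isp · g₀ = 370 × 9.81 = 3629.7 m/s.
Rocket equation: Δv = v_e · ln(289,300/33,601.2) = 3629.7 × ln(8.61) = 3629.7 × 2.1529 ≈ 7814 m/s.

Δv ≈ 7810 m/s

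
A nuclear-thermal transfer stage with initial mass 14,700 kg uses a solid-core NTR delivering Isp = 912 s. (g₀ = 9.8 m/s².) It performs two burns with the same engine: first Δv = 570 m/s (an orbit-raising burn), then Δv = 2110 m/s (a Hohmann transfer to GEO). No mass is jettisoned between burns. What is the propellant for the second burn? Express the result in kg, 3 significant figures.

v_e = Isp · g₀ = 912 × 9.8 = 8937.6 m/s.
After the first burn: m = 14700 × exp(−570/8937.6) = 14700 × 0.93822 = 13,791.8 kg.
After the second burn: m = 13,791.8 × exp(−2110/8937.6) = 13,791.8 × 0.78972 = 10,891.7 kg.
Second-burn propellant = 13,791.8 − 10,891.7 = 2,900.1 kg.

propellant for the second burn ≈ 2900 kg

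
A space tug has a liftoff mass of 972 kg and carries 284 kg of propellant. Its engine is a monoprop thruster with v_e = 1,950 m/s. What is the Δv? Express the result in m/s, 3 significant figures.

Δv ≈ 674 m/s

m_f = m₀ − m_prop = 972 − 284 = 688 kg.
By the Tsiolkovsky rocket equation, Δv = v_e · ln(m₀/m_f) = 1950.0 × ln(1.413) = 1950.0 × 0.3456 ≈ 673.9 m/s.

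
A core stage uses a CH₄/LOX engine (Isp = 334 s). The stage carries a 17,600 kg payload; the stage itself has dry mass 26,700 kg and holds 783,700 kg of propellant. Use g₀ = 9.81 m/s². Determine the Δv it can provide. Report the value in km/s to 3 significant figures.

Δv ≈ 9.59 km/s

v_e = Isp · g₀ = 334 × 9.81 = 3276.5 m/s.
m₀ = payload + dry + propellant = 17,600 + 26,700 + 783,700 = 828,000 kg.
m_f = payload + dry = 17,600 + 26,700 = 44,300 kg.
Using Δv = v_e ln(m₀/m_f): Δv = v_e · ln(m₀/m_f) = 3276.5 × ln(18.69) = 3276.5 × 2.9280 ≈ 9593.8 m/s.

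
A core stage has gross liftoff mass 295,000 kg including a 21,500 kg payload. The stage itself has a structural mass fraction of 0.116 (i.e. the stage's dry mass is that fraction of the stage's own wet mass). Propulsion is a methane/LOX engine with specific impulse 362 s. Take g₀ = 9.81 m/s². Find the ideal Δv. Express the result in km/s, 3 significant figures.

Stage wet mass = m₀ − payload = 295,000 − 21,500 = 273,500 kg.
Stage dry mass = ε × stage wet mass = 0.116 × 273,500 = 31,726 kg.
Burnout mass m_f = stage dry + payload = 31,726 + 21,500 = 53,226 kg.
v_e = Isp · g₀ = 362 × 9.81 = 3551.2 m/s.
Using Δv = v_e ln(m₀/m_f): Δv = v_e · ln(295,000/53,226) = 3551.2 × ln(5.542) = 3551.2 × 1.7124 ≈ 6081 m/s.

Δv ≈ 6.08 km/s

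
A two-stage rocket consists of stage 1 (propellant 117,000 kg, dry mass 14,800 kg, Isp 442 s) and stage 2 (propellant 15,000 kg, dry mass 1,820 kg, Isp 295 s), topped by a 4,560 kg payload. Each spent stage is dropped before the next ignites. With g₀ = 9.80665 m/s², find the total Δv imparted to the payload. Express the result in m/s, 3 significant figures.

Δv ≈ 9750 m/s

Ignition mass of stage 1 = 117,000+14,800 + 15,000+1,820 + 4,560 = 153,180 kg.
Stage 1: m₀ = 153,180 kg, m_f = 153,180 − 117,000 = 36,180 kg; Δv = 442×9.80665×ln(4.234) = 4334.5×1.4431 ≈ 6255 m/s.
Stage 2: m₀ = 21,380 kg, m_f = 21,380 − 15,000 = 6,380 kg; Δv = 295×9.80665×ln(3.351) = 2893.0×1.2093 ≈ 3498 m/s.
Total Δv = 6255 + 3498 = 9753 m/s.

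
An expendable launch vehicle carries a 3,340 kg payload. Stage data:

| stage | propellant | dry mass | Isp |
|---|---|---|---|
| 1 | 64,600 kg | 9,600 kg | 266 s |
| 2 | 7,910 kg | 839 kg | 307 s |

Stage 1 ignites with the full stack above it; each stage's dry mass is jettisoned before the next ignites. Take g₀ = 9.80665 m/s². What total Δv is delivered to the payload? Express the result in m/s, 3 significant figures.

Δv ≈ 6800 m/s

Ignition mass of stage 1 = 64,600+9,600 + 7,910+839 + 3,340 = 86,289 kg.
Stage 1: m₀ = 86,289 kg, m_f = 86,289 − 64,600 = 21,689 kg; Δv = 266×9.80665×ln(3.978) = 2608.6×1.3809 ≈ 3602 m/s.
Stage 2: m₀ = 12,089 kg, m_f = 12,089 − 7,910 = 4,179 kg; Δv = 307×9.80665×ln(2.893) = 3010.6×1.0622 ≈ 3198 m/s.
Total Δv = 3602 + 3198 = 6800 m/s.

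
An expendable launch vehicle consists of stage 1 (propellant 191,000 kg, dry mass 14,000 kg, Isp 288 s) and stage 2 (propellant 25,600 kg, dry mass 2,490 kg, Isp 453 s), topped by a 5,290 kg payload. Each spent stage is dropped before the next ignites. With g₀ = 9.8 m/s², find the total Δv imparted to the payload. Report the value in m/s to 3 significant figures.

Δv ≈ 11000 m/s

Ignition mass of stage 1 = 191,000+14,000 + 25,600+2,490 + 5,290 = 238,380 kg.
Stage 1: m₀ = 238,380 kg, m_f = 238,380 − 191,000 = 47,380 kg; Δv = 288×9.8×ln(5.031) = 2822.4×1.6157 ≈ 4560 m/s.
Stage 2: m₀ = 33,380 kg, m_f = 33,380 − 25,600 = 7,780 kg; Δv = 453×9.8×ln(4.29) = 4439.4×1.4564 ≈ 6466 m/s.
Total Δv = 4560 + 6466 = 11026 m/s.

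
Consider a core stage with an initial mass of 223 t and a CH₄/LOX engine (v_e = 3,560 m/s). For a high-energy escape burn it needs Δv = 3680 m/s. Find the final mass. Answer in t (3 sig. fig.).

final mass ≈ 79.3 t

m₀/m_f = exp(Δv / v_e) = exp(3680 / 3560.0) = exp(1.0337) = 2.8115.
m_f = m₀ / 2.8115 = 223 / 2.8115 = 79.3171 t.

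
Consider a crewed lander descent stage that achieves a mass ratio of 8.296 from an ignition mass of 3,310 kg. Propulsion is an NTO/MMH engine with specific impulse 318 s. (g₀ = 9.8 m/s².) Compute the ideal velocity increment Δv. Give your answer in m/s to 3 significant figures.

Δv ≈ 6590 m/s

v_e = Isp · g₀ = 318 × 9.8 = 3116.4 m/s.
Δv = v_e · ln(8.296) = 3116.4 × 2.1158 ≈ 6593.6 m/s.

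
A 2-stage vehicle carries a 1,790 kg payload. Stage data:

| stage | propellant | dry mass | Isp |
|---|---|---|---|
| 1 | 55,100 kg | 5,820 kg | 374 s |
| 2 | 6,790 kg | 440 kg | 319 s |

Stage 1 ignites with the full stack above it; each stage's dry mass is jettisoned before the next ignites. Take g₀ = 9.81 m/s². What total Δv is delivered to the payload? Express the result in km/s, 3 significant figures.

Δv ≈ 10.1 km/s

Ignition mass of stage 1 = 55,100+5,820 + 6,790+440 + 1,790 = 69,940 kg.
Stage 1: m₀ = 69,940 kg, m_f = 69,940 − 55,100 = 14,840 kg; Δv = 374×9.81×ln(4.713) = 3668.9×1.5503 ≈ 5688 m/s.
Stage 2: m₀ = 9,020 kg, m_f = 9,020 − 6,790 = 2,230 kg; Δv = 319×9.81×ln(4.045) = 3129.4×1.3974 ≈ 4373 m/s.
Total Δv = 5688 + 4373 = 10061 m/s.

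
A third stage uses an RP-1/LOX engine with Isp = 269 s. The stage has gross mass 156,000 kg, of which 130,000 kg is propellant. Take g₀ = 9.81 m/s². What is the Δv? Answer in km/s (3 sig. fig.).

Δv ≈ 4.73 km/s

v_e = Isp · g₀ = 269 × 9.81 = 2638.9 m/s.
m_f = m₀ − m_prop = 156,000 − 130,000 = 26,000 kg.
Using Δv = v_e ln(m₀/m_f): Δv = v_e · ln(m₀/m_f) = 2638.9 × ln(6) = 2638.9 × 1.7918 ≈ 4728.3 m/s.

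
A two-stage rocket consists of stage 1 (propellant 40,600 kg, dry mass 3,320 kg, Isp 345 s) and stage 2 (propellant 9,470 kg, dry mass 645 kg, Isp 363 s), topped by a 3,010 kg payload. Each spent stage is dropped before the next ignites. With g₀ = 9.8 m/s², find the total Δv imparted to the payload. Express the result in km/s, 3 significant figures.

Δv ≈ 8.75 km/s

Ignition mass of stage 1 = 40,600+3,320 + 9,470+645 + 3,010 = 57,045 kg.
Stage 1: m₀ = 57,045 kg, m_f = 57,045 − 40,600 = 16,445 kg; Δv = 345×9.8×ln(3.469) = 3381.0×1.2438 ≈ 4205 m/s.
Stage 2: m₀ = 13,125 kg, m_f = 13,125 − 9,470 = 3,655 kg; Δv = 363×9.8×ln(3.591) = 3557.4×1.2784 ≈ 4548 m/s.
Total Δv = 4205 + 4548 = 8753 m/s.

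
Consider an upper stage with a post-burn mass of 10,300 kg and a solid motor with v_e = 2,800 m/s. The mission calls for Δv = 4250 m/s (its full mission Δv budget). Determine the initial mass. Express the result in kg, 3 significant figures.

m₀/m_f = exp(Δv / v_e) = exp(4250 / 2800.0) = exp(1.5179) = 4.5624.
m₀ = m_f × 4.5624 = 10,300 × 4.5624 = 46,992.7 kg.

initial mass ≈ 47000 kg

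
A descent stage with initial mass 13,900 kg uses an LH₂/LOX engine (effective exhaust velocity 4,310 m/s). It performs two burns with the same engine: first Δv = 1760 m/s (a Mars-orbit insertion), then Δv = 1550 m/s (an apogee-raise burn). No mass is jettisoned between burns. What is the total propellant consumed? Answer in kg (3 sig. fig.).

After the first burn: m = 13900 × exp(−1760/4310.0) = 13900 × 0.66474 = 9,239.89 kg.
After the second burn: m = 9,239.89 × exp(−1550/4310.0) = 9,239.89 × 0.69794 = 6,448.89 kg.
Total propellant = m₀ − m_final = 13900 − 6,448.89 = 7,451.11 kg.

total propellant consumed ≈ 7450 kg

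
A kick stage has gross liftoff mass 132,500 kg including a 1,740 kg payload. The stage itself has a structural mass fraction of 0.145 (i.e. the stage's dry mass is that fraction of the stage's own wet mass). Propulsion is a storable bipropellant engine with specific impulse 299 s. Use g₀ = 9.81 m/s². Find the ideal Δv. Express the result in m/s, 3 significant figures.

Stage wet mass = m₀ − payload = 132,500 − 1,740 = 130,760 kg.
Stage dry mass = ε × stage wet mass = 0.145 × 130,760 = 18,960.2 kg.
Burnout mass m_f = stage dry + payload = 18,960.2 + 1,740 = 20,700.2 kg.
v_e = Isp · g₀ = 299 × 9.81 = 2933.2 m/s.
Rocket equation: Δv = v_e · ln(132,500/20,700.2) = 2933.2 × ln(6.401) = 2933.2 × 1.8564 ≈ 5445 m/s.

Δv ≈ 5450 m/s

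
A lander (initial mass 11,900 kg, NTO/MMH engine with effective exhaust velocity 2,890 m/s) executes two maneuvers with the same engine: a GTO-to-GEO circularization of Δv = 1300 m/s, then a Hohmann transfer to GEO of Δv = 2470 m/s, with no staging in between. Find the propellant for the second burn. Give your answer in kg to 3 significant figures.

propellant for the second burn ≈ 4360 kg

After the first burn: m = 11900 × exp(−1300/2890.0) = 11900 × 0.63774 = 7,589.11 kg.
After the second burn: m = 7,589.11 × exp(−2470/2890.0) = 7,589.11 × 0.42542 = 3,228.56 kg.
Second-burn propellant = 7,589.11 − 3,228.56 = 4,360.55 kg.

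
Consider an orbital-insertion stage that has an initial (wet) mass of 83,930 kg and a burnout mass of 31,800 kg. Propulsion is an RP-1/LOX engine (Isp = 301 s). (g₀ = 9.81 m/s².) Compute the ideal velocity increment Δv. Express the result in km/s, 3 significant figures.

Δv ≈ 2.87 km/s

v_e = Isp · g₀ = 301 × 9.81 = 2952.8 m/s.
Using Δv = v_e ln(m₀/m_f): Δv = v_e · ln(m₀/m_f) = 2952.8 × ln(2.639) = 2952.8 × 0.9705 ≈ 2865.8 m/s.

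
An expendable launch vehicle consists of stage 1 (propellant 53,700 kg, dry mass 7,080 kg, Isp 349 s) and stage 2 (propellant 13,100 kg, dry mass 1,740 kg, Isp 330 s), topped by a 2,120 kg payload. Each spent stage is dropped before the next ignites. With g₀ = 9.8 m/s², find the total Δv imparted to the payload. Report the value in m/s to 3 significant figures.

Ignition mass of stage 1 = 53,700+7,080 + 13,100+1,740 + 2,120 = 77,740 kg.
Stage 1: m₀ = 77,740 kg, m_f = 77,740 − 53,700 = 24,040 kg; Δv = 349×9.8×ln(3.234) = 3420.2×1.1737 ≈ 4014 m/s.
Stage 2: m₀ = 16,960 kg, m_f = 16,960 − 13,100 = 3,860 kg; Δv = 330×9.8×ln(4.394) = 3234.0×1.4802 ≈ 4787 m/s.
Total Δv = 4014 + 4787 = 8801 m/s.

Δv ≈ 8800 m/s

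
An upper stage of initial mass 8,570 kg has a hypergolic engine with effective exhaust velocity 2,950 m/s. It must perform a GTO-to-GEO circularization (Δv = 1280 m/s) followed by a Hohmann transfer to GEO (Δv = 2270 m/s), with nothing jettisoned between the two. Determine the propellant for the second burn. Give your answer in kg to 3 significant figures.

propellant for the second burn ≈ 2980 kg

After the first burn: m = 8570 × exp(−1280/2950.0) = 8570 × 0.64798 = 5,553.19 kg.
After the second burn: m = 5,553.19 × exp(−2270/2950.0) = 5,553.19 × 0.46325 = 2,572.52 kg.
Second-burn propellant = 5,553.19 − 2,572.52 = 2,980.67 kg.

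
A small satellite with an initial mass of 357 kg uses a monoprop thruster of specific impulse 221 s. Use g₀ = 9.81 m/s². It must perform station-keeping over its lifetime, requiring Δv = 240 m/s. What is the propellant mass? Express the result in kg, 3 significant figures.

v_e = Isp · g₀ = 221 × 9.81 = 2168.0 m/s.
Rocket equation: m₀/m_f = exp(Δv / v_e) = exp(240 / 2168.0) = exp(0.1107) = 1.1171.
m_f = 357 / 1.1171 = 319.577 kg, so propellant = m₀ − m_f = 357 − 319.577 = 37.423 kg.

propellant mass ≈ 37.4 kg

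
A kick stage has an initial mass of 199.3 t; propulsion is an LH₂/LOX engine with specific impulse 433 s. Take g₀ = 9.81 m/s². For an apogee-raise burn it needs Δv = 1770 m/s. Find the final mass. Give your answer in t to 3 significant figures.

v_e = Isp · g₀ = 433 × 9.81 = 4247.7 m/s.
Using Δv = v_e ln(m₀/m_f): m₀/m_f = exp(Δv / v_e) = exp(1770 / 4247.7) = exp(0.4167) = 1.5169.
m_f = m₀ / 1.5169 = 199.3 / 1.5169 = 131.386 t.

final mass ≈ 131 t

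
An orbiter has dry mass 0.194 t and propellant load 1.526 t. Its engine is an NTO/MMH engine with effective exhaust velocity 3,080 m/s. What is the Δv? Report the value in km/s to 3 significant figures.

m₀ = m_dry + m_prop = 0.194 + 1.526 = 1.72 t.
Δv = v_e · ln(m₀/m_f) = 3080.0 × ln(8.866) = 3080.0 × 2.1822 ≈ 6721.2 m/s.

Δv ≈ 6.72 km/s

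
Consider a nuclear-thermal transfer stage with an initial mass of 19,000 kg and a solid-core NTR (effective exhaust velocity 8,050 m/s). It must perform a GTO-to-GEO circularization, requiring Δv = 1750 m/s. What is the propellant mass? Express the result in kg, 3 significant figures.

By the Tsiolkovsky rocket equation, m₀/m_f = exp(Δv / v_e) = exp(1750 / 8050.0) = exp(0.2174) = 1.2428.
m_f = 19,000 / 1.2428 = 15,288.1 kg, so propellant = m₀ − m_f = 19,000 − 15,288.1 = 3,711.9 kg.

propellant mass ≈ 3710 kg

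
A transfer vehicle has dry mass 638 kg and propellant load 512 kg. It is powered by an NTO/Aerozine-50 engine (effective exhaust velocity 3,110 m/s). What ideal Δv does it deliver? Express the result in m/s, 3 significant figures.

Δv ≈ 1830 m/s

m₀ = m_dry + m_prop = 638 + 512 = 1,150 kg.
Δv = v_e · ln(m₀/m_f) = 3110.0 × ln(1.803) = 3110.0 × 0.5892 ≈ 1832.3 m/s.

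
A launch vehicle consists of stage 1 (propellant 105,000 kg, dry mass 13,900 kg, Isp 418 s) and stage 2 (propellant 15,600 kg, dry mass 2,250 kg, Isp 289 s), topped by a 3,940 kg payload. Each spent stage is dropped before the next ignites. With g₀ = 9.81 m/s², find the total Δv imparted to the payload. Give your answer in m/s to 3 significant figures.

Δv ≈ 9190 m/s

Ignition mass of stage 1 = 105,000+13,900 + 15,600+2,250 + 3,940 = 140,690 kg.
Stage 1: m₀ = 140,690 kg, m_f = 140,690 − 105,000 = 35,690 kg; Δv = 418×9.81×ln(3.942) = 4100.6×1.3717 ≈ 5625 m/s.
Stage 2: m₀ = 21,790 kg, m_f = 21,790 − 15,600 = 6,190 kg; Δv = 289×9.81×ln(3.52) = 2835.1×1.2585 ≈ 3568 m/s.
Total Δv = 5625 + 3568 = 9193 m/s.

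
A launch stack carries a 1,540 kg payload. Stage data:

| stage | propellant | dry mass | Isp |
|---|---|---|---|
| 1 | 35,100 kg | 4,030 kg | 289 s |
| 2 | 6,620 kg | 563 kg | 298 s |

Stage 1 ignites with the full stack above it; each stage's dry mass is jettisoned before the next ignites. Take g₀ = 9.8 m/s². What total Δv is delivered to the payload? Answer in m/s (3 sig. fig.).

Ignition mass of stage 1 = 35,100+4,030 + 6,620+563 + 1,540 = 47,853 kg.
Stage 1: m₀ = 47,853 kg, m_f = 47,853 − 35,100 = 12,753 kg; Δv = 289×9.8×ln(3.752) = 2832.2×1.3224 ≈ 3745 m/s.
Stage 2: m₀ = 8,723 kg, m_f = 8,723 − 6,620 = 2,103 kg; Δv = 298×9.8×ln(4.148) = 2920.4×1.4226 ≈ 4155 m/s.
Total Δv = 3745 + 4155 = 7900 m/s.

Δv ≈ 7900 m/s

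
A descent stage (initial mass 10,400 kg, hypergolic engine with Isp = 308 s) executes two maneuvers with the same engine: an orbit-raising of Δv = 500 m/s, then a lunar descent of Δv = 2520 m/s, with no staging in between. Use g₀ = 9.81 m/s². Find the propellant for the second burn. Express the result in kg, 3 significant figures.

v_e = Isp · g₀ = 308 × 9.81 = 3021.5 m/s.
After the first burn: m = 10400 × exp(−500/3021.5) = 10400 × 0.84749 = 8,813.9 kg.
After the second burn: m = 8,813.9 × exp(−2520/3021.5) = 8,813.9 × 0.43430 = 3,827.88 kg.
Second-burn propellant = 8,813.9 − 3,827.88 = 4,986.02 kg.

propellant for the second burn ≈ 4990 kg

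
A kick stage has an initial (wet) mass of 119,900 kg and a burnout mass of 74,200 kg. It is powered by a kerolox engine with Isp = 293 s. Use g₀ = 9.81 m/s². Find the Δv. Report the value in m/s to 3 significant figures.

Δv ≈ 1380 m/s

v_e = Isp · g₀ = 293 × 9.81 = 2874.3 m/s.
Rocket equation: Δv = v_e · ln(m₀/m_f) = 2874.3 × ln(1.616) = 2874.3 × 0.4799 ≈ 1379.4 m/s.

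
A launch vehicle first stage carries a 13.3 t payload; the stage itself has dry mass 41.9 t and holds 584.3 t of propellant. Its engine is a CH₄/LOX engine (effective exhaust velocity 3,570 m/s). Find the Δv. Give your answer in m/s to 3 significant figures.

Δv ≈ 8750 m/s

m₀ = payload + dry + propellant = 13.3 + 41.9 + 584.3 = 639.5 t.
m_f = payload + dry = 13.3 + 41.9 = 55.2 t.
Δv = v_e · ln(m₀/m_f) = 3570.0 × ln(11.59) = 3570.0 × 2.4497 ≈ 8745.5 m/s.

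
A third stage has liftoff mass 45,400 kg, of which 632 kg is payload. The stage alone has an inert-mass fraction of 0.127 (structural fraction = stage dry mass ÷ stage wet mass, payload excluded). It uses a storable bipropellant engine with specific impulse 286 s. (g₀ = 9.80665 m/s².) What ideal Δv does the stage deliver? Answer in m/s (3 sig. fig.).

Δv ≈ 5530 m/s

Stage wet mass = m₀ − payload = 45,400 − 632 = 44,768 kg.
Stage dry mass = ε × stage wet mass = 0.127 × 44,768 = 5,685.54 kg.
Burnout mass m_f = stage dry + payload = 5,685.54 + 632 = 6,317.54 kg.
v_e = Isp · g₀ = 286 × 9.80665 = 2804.7 m/s.
Δv = v_e · ln(45,400/6,317.54) = 2804.7 × ln(7.186) = 2804.7 × 1.9722 ≈ 5531 m/s.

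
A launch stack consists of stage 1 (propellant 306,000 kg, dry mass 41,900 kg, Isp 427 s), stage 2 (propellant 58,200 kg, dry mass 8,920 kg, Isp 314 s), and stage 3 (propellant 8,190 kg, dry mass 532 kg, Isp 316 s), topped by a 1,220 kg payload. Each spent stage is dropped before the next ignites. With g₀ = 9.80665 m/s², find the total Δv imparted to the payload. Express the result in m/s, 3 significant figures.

Ignition mass of stage 1 = 306,000+41,900 + 58,200+8,920 + 8,190+532 + 1,220 = 424,962 kg.
Stage 1: m₀ = 424,962 kg, m_f = 424,962 − 306,000 = 118,962 kg; Δv = 427×9.80665×ln(3.572) = 4187.4×1.2732 ≈ 5331 m/s.
Stage 2: m₀ = 77,062 kg, m_f = 77,062 − 58,200 = 18,862 kg; Δv = 314×9.80665×ln(4.086) = 3079.3×1.4075 ≈ 4334 m/s.
Stage 3: m₀ = 9,942 kg, m_f = 9,942 − 8,190 = 1,752 kg; Δv = 316×9.80665×ln(5.675) = 3098.9×1.7360 ≈ 5380 m/s.
Total Δv = 5331 + 4334 + 5380 = 15045 m/s.

Δv ≈ 15000 m/s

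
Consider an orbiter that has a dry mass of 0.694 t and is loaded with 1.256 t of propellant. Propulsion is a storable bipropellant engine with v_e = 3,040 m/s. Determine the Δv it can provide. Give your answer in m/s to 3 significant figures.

Δv ≈ 3140 m/s

m₀ = m_dry + m_prop = 0.694 + 1.256 = 1.95 t.
Δv = v_e · ln(m₀/m_f) = 3040.0 × ln(2.81) = 3040.0 × 1.0331 ≈ 3140.7 m/s.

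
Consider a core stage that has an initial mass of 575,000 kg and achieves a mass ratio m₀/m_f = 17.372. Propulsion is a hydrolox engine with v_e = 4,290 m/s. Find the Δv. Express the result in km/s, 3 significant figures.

Using Δv = v_e ln(m₀/m_f): Δv = v_e · ln(17.372) = 4290.0 × 2.8549 ≈ 12247.3 m/s.

Δv ≈ 12.2 km/s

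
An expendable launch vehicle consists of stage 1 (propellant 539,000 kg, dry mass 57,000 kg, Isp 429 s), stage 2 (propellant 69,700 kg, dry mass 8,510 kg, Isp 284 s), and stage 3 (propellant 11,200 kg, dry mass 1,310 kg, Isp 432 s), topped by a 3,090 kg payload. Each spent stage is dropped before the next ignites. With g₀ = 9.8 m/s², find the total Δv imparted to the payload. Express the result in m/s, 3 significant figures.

Δv ≈ 15500 m/s

Ignition mass of stage 1 = 539,000+57,000 + 69,700+8,510 + 11,200+1,310 + 3,090 = 689,810 kg.
Stage 1: m₀ = 689,810 kg, m_f = 689,810 − 539,000 = 150,810 kg; Δv = 429×9.8×ln(4.574) = 4204.2×1.5204 ≈ 6392 m/s.
Stage 2: m₀ = 93,810 kg, m_f = 93,810 − 69,700 = 24,110 kg; Δv = 284×9.8×ln(3.891) = 2783.2×1.3586 ≈ 3781 m/s.
Stage 3: m₀ = 15,600 kg, m_f = 15,600 − 11,200 = 4,400 kg; Δv = 432×9.8×ln(3.545) = 4233.6×1.2657 ≈ 5358 m/s.
Total Δv = 6392 + 3781 + 5358 = 15531 m/s.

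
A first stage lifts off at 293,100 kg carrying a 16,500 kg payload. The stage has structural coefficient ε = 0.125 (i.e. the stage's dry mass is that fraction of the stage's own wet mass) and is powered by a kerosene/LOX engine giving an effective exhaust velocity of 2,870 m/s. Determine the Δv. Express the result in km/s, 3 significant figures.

Δv ≈ 5.01 km/s

Stage wet mass = m₀ − payload = 293,100 − 16,500 = 276,600 kg.
Stage dry mass = ε × stage wet mass = 0.125 × 276,600 = 34,575 kg.
Burnout mass m_f = stage dry + payload = 34,575 + 16,500 = 51,075 kg.
From the ideal rocket equation, Δv = v_e · ln(293,100/51,075) = 2870.0 × ln(5.739) = 2870.0 × 1.7472 ≈ 5015 m/s.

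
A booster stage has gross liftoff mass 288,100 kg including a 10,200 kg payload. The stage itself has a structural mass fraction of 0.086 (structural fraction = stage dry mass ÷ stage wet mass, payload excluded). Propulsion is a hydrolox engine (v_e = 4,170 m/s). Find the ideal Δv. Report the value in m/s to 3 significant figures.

Δv ≈ 8900 m/s

Stage wet mass = m₀ − payload = 288,100 − 10,200 = 277,900 kg.
Stage dry mass = ε × stage wet mass = 0.086 × 277,900 = 23,899.4 kg.
Burnout mass m_f = stage dry + payload = 23,899.4 + 10,200 = 34,099.4 kg.
Using Δv = v_e ln(m₀/m_f): Δv = v_e · ln(288,100/34,099.4) = 4170.0 × ln(8.449) = 4170.0 × 2.1340 ≈ 8899 m/s.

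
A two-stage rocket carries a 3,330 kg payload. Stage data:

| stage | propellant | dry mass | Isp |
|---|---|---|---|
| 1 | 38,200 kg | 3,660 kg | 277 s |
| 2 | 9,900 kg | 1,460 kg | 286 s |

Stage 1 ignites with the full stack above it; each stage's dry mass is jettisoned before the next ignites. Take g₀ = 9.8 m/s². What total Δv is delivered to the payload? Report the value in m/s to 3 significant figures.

Δv ≈ 6200 m/s

Ignition mass of stage 1 = 38,200+3,660 + 9,900+1,460 + 3,330 = 56,550 kg.
Stage 1: m₀ = 56,550 kg, m_f = 56,550 − 38,200 = 18,350 kg; Δv = 277×9.8×ln(3.082) = 2714.6×1.1255 ≈ 3055 m/s.
Stage 2: m₀ = 14,690 kg, m_f = 14,690 − 9,900 = 4,790 kg; Δv = 286×9.8×ln(3.067) = 2802.8×1.1206 ≈ 3141 m/s.
Total Δv = 3055 + 3141 = 6196 m/s.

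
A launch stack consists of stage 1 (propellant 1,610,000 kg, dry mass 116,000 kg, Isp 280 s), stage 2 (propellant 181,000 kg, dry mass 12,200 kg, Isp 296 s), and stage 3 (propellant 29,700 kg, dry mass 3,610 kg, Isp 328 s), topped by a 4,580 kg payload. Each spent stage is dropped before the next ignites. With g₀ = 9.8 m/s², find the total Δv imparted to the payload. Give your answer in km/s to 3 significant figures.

Δv ≈ 14.1 km/s

Ignition mass of stage 1 = 1,610,000+116,000 + 181,000+12,200 + 29,700+3,610 + 4,580 = 1,957,090 kg.
Stage 1: m₀ = 1,957,090 kg, m_f = 1,957,090 − 1,610,000 = 347,090 kg; Δv = 280×9.8×ln(5.639) = 2744.0×1.7296 ≈ 4746 m/s.
Stage 2: m₀ = 231,090 kg, m_f = 231,090 − 181,000 = 50,090 kg; Δv = 296×9.8×ln(4.613) = 2900.8×1.5290 ≈ 4435 m/s.
Stage 3: m₀ = 37,890 kg, m_f = 37,890 − 29,700 = 8,190 kg; Δv = 328×9.8×ln(4.626) = 3214.4×1.5318 ≈ 4924 m/s.
Total Δv = 4746 + 4435 + 4924 = 14105 m/s.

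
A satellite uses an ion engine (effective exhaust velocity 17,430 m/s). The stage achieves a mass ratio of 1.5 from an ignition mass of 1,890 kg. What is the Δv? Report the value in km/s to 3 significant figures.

Rocket equation: Δv = v_e · ln(1.5) = 17430.0 × 0.4055 ≈ 7067.3 m/s.

Δv ≈ 7.07 km/s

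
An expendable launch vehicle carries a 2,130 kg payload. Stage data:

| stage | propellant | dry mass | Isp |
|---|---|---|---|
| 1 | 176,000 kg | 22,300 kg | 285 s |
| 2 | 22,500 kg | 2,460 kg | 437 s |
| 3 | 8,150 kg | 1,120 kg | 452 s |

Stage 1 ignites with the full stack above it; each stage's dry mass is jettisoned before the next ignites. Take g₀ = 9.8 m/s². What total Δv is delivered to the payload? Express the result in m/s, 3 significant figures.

Δv ≈ 13600 m/s

Ignition mass of stage 1 = 176,000+22,300 + 22,500+2,460 + 8,150+1,120 + 2,130 = 234,660 kg.
Stage 1: m₀ = 234,660 kg, m_f = 234,660 − 176,000 = 58,660 kg; Δv = 285×9.8×ln(4) = 2793.0×1.3864 ≈ 3872 m/s.
Stage 2: m₀ = 36,360 kg, m_f = 36,360 − 22,500 = 13,860 kg; Δv = 437×9.8×ln(2.623) = 4282.6×0.9645 ≈ 4130 m/s.
Stage 3: m₀ = 11,400 kg, m_f = 11,400 − 8,150 = 3,250 kg; Δv = 452×9.8×ln(3.508) = 4429.6×1.2550 ≈ 5559 m/s.
Total Δv = 3872 + 4130 + 5559 = 13561 m/s.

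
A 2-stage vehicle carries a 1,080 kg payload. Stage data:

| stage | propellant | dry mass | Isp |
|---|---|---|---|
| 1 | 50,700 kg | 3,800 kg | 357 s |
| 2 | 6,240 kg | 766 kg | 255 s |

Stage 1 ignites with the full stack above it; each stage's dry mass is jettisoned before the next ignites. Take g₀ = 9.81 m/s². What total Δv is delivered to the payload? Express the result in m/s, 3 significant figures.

Ignition mass of stage 1 = 50,700+3,800 + 6,240+766 + 1,080 = 62,586 kg.
Stage 1: m₀ = 62,586 kg, m_f = 62,586 − 50,700 = 11,886 kg; Δv = 357×9.81×ln(5.266) = 3502.2×1.6612 ≈ 5818 m/s.
Stage 2: m₀ = 8,086 kg, m_f = 8,086 − 6,240 = 1,846 kg; Δv = 255×9.81×ln(4.38) = 2501.6×1.4771 ≈ 3695 m/s.
Total Δv = 5818 + 3695 = 9513 m/s.

Δv ≈ 9510 m/s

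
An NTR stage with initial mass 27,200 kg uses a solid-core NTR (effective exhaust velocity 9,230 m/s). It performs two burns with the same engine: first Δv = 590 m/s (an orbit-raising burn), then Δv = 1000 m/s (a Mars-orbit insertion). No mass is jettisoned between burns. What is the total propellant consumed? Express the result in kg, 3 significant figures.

After the first burn: m = 27200 × exp(−590/9230.0) = 27200 × 0.93808 = 25,515.8 kg.
After the second burn: m = 25,515.8 × exp(−1000/9230.0) = 25,515.8 × 0.89732 = 22,895.8 kg.
Total propellant = m₀ − m_final = 27200 − 22,895.8 = 4,304.2 kg.

total propellant consumed ≈ 4300 kg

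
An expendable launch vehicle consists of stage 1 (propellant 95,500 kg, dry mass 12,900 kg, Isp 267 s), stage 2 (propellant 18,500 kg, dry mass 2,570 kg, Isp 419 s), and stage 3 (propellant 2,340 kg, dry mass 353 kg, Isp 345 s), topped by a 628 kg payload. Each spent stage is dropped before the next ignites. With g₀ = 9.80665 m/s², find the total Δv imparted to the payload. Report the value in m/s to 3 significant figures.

Ignition mass of stage 1 = 95,500+12,900 + 18,500+2,570 + 2,340+353 + 628 = 132,791 kg.
Stage 1: m₀ = 132,791 kg, m_f = 132,791 − 95,500 = 37,291 kg; Δv = 267×9.80665×ln(3.561) = 2618.4×1.2700 ≈ 3325 m/s.
Stage 2: m₀ = 24,391 kg, m_f = 24,391 − 18,500 = 5,891 kg; Δv = 419×9.80665×ln(4.14) = 4109.0×1.4208 ≈ 5838 m/s.
Stage 3: m₀ = 3,321 kg, m_f = 3,321 − 2,340 = 981 kg; Δv = 345×9.80665×ln(3.385) = 3383.3×1.2194 ≈ 4126 m/s.
Total Δv = 3325 + 5838 + 4126 = 13289 m/s.

Δv ≈ 13300 m/s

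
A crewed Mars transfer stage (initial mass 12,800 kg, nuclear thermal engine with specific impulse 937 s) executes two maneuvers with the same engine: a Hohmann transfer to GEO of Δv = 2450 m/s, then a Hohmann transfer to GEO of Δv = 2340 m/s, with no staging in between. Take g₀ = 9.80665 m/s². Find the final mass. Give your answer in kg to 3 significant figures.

final mass ≈ 7600 kg

v_e = Isp · g₀ = 937 × 9.80665 = 9188.8 m/s.
After the first burn: m = 12800 × exp(−2450/9188.8) = 12800 × 0.76596 = 9,804.29 kg.
After the second burn: m = 9,804.29 × exp(−2340/9188.8) = 9,804.29 × 0.77518 = 7,600.09 kg.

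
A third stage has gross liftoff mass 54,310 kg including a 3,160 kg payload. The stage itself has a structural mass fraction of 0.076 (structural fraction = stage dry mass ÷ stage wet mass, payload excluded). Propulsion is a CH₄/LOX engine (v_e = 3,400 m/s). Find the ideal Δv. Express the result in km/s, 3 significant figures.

Δv ≈ 6.94 km/s

Stage wet mass = m₀ − payload = 54,310 − 3,160 = 51,150 kg.
Stage dry mass = ε × stage wet mass = 0.076 × 51,150 = 3,887.4 kg.
Burnout mass m_f = stage dry + payload = 3,887.4 + 3,160 = 7,047.4 kg.
Rocket equation: Δv = v_e · ln(54,310/7,047.4) = 3400.0 × ln(7.706) = 3400.0 × 2.0420 ≈ 6943 m/s.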